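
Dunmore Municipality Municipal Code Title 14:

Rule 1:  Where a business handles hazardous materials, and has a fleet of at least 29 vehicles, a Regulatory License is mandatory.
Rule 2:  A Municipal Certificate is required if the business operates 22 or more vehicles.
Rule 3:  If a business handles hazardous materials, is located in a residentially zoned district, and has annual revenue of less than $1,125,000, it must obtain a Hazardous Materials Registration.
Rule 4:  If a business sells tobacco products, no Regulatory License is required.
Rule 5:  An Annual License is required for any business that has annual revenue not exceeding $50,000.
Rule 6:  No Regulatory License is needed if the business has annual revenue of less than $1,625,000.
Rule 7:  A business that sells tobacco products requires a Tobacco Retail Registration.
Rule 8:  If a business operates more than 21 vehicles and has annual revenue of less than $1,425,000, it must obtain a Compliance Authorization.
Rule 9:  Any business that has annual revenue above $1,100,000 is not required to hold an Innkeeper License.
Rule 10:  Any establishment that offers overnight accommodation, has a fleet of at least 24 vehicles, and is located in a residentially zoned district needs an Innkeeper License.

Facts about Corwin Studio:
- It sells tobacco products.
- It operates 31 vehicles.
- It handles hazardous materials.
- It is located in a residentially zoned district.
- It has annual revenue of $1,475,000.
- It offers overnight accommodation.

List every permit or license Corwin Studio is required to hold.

Rule 1: handles hazardous materials; vehicles 31 ≥ 29 → Regulatory License required.
Rule 2: vehicles 31 ≥ 22 → Municipal Certificate required.
Rule 3: handles hazardous materials; is located in a residentially zoned district; revenue $1,475,000 ≥ $1,125,000 → Hazardous Materials Registration not required.
Rule 4: sells tobacco products → exempt from Regulatory License.
Rule 5: revenue $1,475,000 > $50,000 → Annual License not required.
Rule 6: revenue $1,475,000 < $1,625,000 → exempt from Regulatory License.
Rule 7: sells tobacco products → Tobacco Retail Registration required.
Rule 8: vehicles 31 > 21; revenue $1,475,000 ≥ $1,425,000 → Compliance Authorization not required.
Rule 9: revenue $1,475,000 > $1,100,000 → exempt from Innkeeper License.
Rule 10: offers overnight accommodation; vehicles 31 ≥ 24; is located in a residentially zoned district → Innkeeper License required.

Municipal Certificate, Tobacco Retail Registration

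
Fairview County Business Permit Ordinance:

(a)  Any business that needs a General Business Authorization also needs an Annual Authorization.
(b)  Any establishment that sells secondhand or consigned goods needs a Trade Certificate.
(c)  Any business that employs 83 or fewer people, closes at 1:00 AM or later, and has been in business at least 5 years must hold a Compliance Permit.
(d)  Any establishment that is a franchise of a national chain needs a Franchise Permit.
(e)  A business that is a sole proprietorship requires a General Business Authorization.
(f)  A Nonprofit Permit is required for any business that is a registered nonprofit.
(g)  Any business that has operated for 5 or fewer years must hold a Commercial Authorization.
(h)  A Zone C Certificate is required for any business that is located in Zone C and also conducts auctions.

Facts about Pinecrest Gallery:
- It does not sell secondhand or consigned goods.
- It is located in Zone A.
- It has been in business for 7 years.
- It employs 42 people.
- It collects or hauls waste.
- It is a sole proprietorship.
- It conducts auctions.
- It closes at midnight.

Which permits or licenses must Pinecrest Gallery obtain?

(a) General Business Authorization is required → Annual Authorization also required.
(b) does not sell secondhand or consigned goods → Trade Certificate not required.
(c) employees 42 ≤ 83; closes midnight, at/before 1:00 AM; years in business 7 ≥ 5 → Compliance Permit not required.
(d) is a sole proprietorship (not: is a franchise of a national chain) → Franchise Permit not required.
(e) is a sole proprietorship → General Business Authorization required.
(f) is a sole proprietorship (not: is a registered nonprofit) → Nonprofit Permit not required.
(g) years in business 7 > 5 → Commercial Authorization not required.
(h) is located in Zone A (not: is located in Zone C); conducts auctions → Zone C Certificate not required.

Annual Authorization, General Business Authorization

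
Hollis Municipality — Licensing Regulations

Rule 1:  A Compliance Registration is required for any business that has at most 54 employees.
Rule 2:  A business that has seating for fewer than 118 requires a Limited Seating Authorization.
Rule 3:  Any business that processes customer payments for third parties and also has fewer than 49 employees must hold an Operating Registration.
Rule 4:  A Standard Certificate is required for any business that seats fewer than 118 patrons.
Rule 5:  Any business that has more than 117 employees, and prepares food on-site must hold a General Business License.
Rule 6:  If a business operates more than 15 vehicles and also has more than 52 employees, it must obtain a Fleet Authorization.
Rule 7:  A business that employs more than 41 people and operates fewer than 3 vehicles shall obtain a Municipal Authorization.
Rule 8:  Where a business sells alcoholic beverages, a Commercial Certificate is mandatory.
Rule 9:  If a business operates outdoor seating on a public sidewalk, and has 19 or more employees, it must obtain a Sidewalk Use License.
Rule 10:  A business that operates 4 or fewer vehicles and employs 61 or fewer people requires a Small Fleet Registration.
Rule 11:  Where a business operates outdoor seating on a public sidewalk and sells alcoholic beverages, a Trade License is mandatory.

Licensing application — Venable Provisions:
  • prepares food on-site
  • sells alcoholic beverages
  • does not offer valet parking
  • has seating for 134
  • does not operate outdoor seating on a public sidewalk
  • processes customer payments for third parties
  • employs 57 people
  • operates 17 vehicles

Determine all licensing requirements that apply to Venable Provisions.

Rule 1: employees 57 > 54 → Compliance Registration not required.
Rule 2: seating 134 ≥ 118 → Limited Seating Authorization not required.
Rule 3: processes customer payments for third parties; employees 57 ≥ 49 → Operating Registration not required.
Rule 4: seating 134 ≥ 118 → Standard Certificate not required.
Rule 5: employees 57 ≤ 117; prepares food on-site → General Business License not required.
Rule 6: vehicles 17 > 15; employees 57 > 52 → Fleet Authorization required.
Rule 7: employees 57 > 41; vehicles 17 ≥ 3 → Municipal Authorization not required.
Rule 8: sells alcoholic beverages → Commercial Certificate required.
Rule 9: does not operate outdoor seating on a public sidewalk; employees 57 ≥ 19 → Sidewalk Use License not required.
Rule 10: vehicles 17 > 4; employees 57 ≤ 61 → Small Fleet Registration not required.
Rule 11: does not operate outdoor seating on a public sidewalk; sells alcoholic beverages → Trade License not required.

Commercial Certificate, Fleet Authorization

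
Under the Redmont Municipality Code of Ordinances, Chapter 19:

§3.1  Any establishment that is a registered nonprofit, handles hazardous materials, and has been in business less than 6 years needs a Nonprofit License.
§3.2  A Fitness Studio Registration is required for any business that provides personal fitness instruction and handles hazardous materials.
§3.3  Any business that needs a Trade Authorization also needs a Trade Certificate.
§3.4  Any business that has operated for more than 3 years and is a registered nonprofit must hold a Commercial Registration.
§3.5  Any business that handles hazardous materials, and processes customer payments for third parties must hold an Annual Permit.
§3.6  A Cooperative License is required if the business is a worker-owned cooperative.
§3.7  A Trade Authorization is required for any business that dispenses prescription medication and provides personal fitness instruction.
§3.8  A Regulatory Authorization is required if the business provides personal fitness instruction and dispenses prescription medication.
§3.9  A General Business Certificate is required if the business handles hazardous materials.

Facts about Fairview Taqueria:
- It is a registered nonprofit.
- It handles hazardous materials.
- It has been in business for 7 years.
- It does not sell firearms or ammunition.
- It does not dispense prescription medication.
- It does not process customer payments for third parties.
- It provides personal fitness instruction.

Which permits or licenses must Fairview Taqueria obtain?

Commercial Registration, Fitness Studio Registration, General Business Certificate

§3.1 is a registered nonprofit; handles hazardous materials; years in business 7 ≥ 6 → Nonprofit License not required.
§3.2 provides personal fitness instruction; handles hazardous materials → Fitness Studio Registration required.
§3.3 Trade Authorization is not required → no effect.
§3.4 years in business 7 > 3; is a registered nonprofit → Commercial Registration required.
§3.5 handles hazardous materials; does not process customer payments for third parties → Annual Permit not required.
§3.6 is a registered nonprofit (not: is a worker-owned cooperative) → Cooperative License not required.
§3.7 does not dispense prescription medication; provides personal fitness instruction → Trade Authorization not required.
§3.8 provides personal fitness instruction; does not dispense prescription medication → Regulatory Authorization not required.
§3.9 handles hazardous materials → General Business Certificate required.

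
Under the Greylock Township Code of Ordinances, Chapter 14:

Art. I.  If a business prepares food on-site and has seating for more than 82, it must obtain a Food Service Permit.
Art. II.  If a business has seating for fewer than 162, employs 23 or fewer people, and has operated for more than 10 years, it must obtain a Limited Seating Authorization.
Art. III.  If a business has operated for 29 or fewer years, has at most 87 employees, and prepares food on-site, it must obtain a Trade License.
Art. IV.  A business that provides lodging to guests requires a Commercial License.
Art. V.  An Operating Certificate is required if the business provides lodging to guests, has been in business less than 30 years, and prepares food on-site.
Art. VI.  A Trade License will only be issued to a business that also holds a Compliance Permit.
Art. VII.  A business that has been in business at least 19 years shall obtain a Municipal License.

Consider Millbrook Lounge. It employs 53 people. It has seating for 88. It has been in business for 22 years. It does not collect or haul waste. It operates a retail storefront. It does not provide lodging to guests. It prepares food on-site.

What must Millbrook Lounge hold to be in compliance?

Art. I. prepares food on-site; seating 88 > 82 → Food Service Permit required.
Art. II. seating 88 < 162; employees 53 > 23; years in business 22 > 10 → Limited Seating Authorization not required.
Art. III. years in business 22 ≤ 29; employees 53 ≤ 87; prepares food on-site → Trade License required.
Art. IV. does not provide lodging to guests → Commercial License not required.
Art. V. does not provide lodging to guests; years in business 22 < 30; prepares food on-site → Operating Certificate not required.
Art. VI. Trade License is required → Compliance Permit also required.
Art. VII. years in business 22 ≥ 19 → Municipal License required.

Compliance Permit, Food Service Permit, Municipal License, Trade License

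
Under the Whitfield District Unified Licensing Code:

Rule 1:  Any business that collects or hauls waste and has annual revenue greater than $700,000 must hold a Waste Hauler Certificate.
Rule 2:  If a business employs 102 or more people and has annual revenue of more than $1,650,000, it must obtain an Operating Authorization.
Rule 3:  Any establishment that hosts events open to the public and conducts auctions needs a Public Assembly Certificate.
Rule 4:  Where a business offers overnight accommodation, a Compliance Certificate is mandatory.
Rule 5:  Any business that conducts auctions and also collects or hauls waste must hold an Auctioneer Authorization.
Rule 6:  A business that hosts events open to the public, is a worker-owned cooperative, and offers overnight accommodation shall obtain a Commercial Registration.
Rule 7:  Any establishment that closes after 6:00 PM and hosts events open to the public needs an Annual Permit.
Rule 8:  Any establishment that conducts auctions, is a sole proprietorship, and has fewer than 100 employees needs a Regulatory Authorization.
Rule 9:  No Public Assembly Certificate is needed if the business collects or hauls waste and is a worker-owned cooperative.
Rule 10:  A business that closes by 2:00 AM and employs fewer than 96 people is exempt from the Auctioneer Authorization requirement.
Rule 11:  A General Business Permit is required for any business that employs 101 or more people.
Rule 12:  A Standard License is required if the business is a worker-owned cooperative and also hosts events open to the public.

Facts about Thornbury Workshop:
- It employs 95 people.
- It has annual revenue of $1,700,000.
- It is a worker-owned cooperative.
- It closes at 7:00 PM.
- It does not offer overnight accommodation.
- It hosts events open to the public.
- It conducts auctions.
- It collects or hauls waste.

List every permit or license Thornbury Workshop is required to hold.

Rule 1: collects or hauls waste; revenue $1,700,000 > $700,000 → Waste Hauler Certificate required.
Rule 2: employees 95 < 102; revenue $1,700,000 > $1,650,000 → Operating Authorization not required.
Rule 3: hosts events open to the public; conducts auctions → Public Assembly Certificate required.
Rule 4: does not offer overnight accommodation → Compliance Certificate not required.
Rule 5: conducts auctions; collects or hauls waste → Auctioneer Authorization required.
Rule 6: hosts events open to the public; is a worker-owned cooperative; does not offer overnight accommodation → Commercial Registration not required.
Rule 7: closes 7:00 PM, after 6:00 PM; hosts events open to the public → Annual Permit required.
Rule 8: conducts auctions; is a worker-owned cooperative (not: is a sole proprietorship); employees 95 < 100 → Regulatory Authorization not required.
Rule 9: collects or hauls waste; is a worker-owned cooperative → exempt from Public Assembly Certificate.
Rule 10: closes 7:00 PM, at/before 2:00 AM; employees 95 < 96 → exempt from Auctioneer Authorization.
Rule 11: employees 95 < 101 → General Business Permit not required.
Rule 12: is a worker-owned cooperative; hosts events open to the public → Standard License required.

Annual Permit, Standard License, Waste Hauler Certificate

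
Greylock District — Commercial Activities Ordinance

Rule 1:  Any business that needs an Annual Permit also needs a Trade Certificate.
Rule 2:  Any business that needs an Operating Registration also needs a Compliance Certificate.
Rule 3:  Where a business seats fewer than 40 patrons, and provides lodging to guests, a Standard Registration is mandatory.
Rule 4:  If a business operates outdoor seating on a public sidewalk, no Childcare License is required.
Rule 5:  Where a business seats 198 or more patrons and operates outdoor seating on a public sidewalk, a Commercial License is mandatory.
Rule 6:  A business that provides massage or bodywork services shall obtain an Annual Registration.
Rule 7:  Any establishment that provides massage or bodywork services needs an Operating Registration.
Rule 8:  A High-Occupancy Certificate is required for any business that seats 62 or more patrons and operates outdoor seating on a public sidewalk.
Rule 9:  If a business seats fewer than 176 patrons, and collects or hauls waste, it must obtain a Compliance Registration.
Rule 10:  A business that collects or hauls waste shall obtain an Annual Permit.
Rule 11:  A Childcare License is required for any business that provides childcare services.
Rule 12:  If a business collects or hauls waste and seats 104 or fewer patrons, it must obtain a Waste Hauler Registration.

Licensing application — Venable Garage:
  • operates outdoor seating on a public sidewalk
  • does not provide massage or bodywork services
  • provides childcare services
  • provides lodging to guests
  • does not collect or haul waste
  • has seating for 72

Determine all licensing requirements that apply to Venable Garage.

Rule 1: Annual Permit is not required → no effect.
Rule 2: Operating Registration is not required → no effect.
Rule 3: seating 72 ≥ 40; provides lodging to guests → Standard Registration not required.
Rule 4: operates outdoor seating on a public sidewalk → exempt from Childcare License.
Rule 5: seating 72 < 198; operates outdoor seating on a public sidewalk → Commercial License not required.
Rule 6: does not provide massage or bodywork services → Annual Registration not required.
Rule 7: does not provide massage or bodywork services → Operating Registration not required.
Rule 8: seating 72 ≥ 62; operates outdoor seating on a public sidewalk → High-Occupancy Certificate required.
Rule 9: seating 72 < 176; does not collect or haul waste → Compliance Registration not required.
Rule 10: does not collect or haul waste → Annual Permit not required.
Rule 11: provides childcare services → Childcare License required.
Rule 12: does not collect or haul waste; seating 72 ≤ 104 → Waste Hauler Registration not required.

High-Occupancy Certificate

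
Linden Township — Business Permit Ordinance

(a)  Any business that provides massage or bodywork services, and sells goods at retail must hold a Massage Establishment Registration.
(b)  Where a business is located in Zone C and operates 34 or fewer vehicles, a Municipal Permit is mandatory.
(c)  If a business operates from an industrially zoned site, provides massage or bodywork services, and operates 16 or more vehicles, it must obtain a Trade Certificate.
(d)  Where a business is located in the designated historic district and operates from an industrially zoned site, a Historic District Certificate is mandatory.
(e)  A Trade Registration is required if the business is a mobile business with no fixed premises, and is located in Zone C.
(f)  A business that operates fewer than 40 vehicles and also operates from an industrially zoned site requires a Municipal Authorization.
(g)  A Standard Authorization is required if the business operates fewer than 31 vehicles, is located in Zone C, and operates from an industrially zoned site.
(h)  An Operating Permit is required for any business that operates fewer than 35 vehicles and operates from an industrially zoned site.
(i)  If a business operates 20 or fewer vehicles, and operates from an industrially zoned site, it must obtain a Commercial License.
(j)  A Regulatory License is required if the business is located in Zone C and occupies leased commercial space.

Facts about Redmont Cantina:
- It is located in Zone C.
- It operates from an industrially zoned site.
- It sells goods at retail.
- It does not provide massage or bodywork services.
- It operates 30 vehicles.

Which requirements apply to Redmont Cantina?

Municipal Authorization, Municipal Permit, Operating Permit, Standard Authorization

(a) does not provide massage or bodywork services; sells goods at retail → Massage Establishment Registration not required.
(b) is located in Zone C; vehicles 30 ≤ 34 → Municipal Permit required.
(c) operates from an industrially zoned site; does not provide massage or bodywork services; vehicles 30 ≥ 16 → Trade Certificate not required.
(d) is located in Zone C (not: is located in the designated historic district); operates from an industrially zoned site → Historic District Certificate not required.
(e) operates from an industrially zoned site (not: is a mobile business with no fixed premises); is located in Zone C → Trade Registration not required.
(f) vehicles 30 < 40; operates from an industrially zoned site → Municipal Authorization required.
(g) vehicles 30 < 31; is located in Zone C; operates from an industrially zoned site → Standard Authorization required.
(h) vehicles 30 < 35; operates from an industrially zoned site → Operating Permit required.
(i) vehicles 30 > 20; operates from an industrially zoned site → Commercial License not required.
(j) is located in Zone C; operates from an industrially zoned site (not: occupies leased commercial space) → Regulatory License not required.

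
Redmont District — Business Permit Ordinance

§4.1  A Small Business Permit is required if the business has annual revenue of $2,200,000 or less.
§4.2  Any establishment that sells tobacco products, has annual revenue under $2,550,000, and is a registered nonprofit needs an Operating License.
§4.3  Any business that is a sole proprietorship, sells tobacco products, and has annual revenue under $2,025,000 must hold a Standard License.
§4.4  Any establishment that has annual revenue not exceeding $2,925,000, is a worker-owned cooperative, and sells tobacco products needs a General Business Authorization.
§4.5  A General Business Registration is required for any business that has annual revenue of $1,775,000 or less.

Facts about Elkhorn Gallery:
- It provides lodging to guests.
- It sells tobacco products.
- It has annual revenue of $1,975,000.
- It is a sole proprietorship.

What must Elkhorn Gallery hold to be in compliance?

§4.1 revenue $1,975,000 ≤ $2,200,000 → Small Business Permit required.
§4.2 sells tobacco products; revenue $1,975,000 < $2,550,000; is a sole proprietorship (not: is a registered nonprofit) → Operating License not required.
§4.3 is a sole proprietorship; sells tobacco products; revenue $1,975,000 < $2,025,000 → Standard License required.
§4.4 revenue $1,975,000 ≤ $2,925,000; is a sole proprietorship (not: is a worker-owned cooperative); sells tobacco products → General Business Authorization not required.
§4.5 revenue $1,975,000 > $1,775,000 → General Business Registration not required.

Small Business Permit, Standard License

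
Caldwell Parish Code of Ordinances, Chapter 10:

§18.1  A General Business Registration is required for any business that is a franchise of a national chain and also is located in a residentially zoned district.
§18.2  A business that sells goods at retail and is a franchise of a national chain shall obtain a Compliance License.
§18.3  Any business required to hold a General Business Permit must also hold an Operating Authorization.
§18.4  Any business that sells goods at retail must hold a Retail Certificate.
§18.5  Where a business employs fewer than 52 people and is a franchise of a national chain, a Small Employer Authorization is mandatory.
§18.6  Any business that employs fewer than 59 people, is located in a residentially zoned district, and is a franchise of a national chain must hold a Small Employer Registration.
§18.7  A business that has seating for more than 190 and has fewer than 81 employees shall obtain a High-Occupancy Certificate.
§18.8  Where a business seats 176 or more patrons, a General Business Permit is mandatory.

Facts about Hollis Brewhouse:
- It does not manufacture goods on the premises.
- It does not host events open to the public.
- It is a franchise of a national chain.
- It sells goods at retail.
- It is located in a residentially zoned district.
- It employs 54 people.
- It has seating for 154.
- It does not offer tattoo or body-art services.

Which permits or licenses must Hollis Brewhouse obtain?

§18.1 is a franchise of a national chain; is located in a residentially zoned district → General Business Registration required.
§18.2 sells goods at retail; is a franchise of a national chain → Compliance License required.
§18.3 General Business Permit is not required → no effect.
§18.4 sells goods at retail → Retail Certificate required.
§18.5 employees 54 ≥ 52; is a franchise of a national chain → Small Employer Authorization not required.
§18.6 employees 54 < 59; is located in a residentially zoned district; is a franchise of a national chain → Small Employer Registration required.
§18.7 seating 154 ≤ 190; employees 54 < 81 → High-Occupancy Certificate not required.
§18.8 seating 154 < 176 → General Business Permit not required.

Compliance License, General Business Registration, Retail Certificate, Small Employer Registration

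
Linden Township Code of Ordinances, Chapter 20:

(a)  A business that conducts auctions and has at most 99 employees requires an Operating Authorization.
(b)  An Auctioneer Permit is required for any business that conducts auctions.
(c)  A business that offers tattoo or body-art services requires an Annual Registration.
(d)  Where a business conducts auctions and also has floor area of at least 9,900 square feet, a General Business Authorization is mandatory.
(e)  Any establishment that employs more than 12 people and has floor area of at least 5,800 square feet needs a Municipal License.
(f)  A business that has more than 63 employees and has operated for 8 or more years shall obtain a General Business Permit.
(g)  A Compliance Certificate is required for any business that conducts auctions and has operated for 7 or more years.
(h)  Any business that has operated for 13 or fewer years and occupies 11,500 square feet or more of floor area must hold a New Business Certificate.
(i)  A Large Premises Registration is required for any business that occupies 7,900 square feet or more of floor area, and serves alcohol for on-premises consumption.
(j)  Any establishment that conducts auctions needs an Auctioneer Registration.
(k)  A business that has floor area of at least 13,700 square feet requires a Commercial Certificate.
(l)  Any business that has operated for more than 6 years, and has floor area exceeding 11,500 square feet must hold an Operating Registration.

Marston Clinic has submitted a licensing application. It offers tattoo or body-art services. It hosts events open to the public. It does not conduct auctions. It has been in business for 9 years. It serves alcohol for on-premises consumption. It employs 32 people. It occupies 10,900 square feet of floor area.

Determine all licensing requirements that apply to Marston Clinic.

(a) does not conduct auctions; employees 32 ≤ 99 → Operating Authorization not required.
(b) does not conduct auctions → Auctioneer Permit not required.
(c) offers tattoo or body-art services → Annual Registration required.
(d) does not conduct auctions; floor area 10,900 square feet ≥ 9,900 square feet → General Business Authorization not required.
(e) employees 32 > 12; floor area 10,900 square feet ≥ 5,800 square feet → Municipal License required.
(f) employees 32 ≤ 63; years in business 9 ≥ 8 → General Business Permit not required.
(g) does not conduct auctions; years in business 9 ≥ 7 → Compliance Certificate not required.
(h) years in business 9 ≤ 13; floor area 10,900 square feet < 11,500 square feet → New Business Certificate not required.
(i) floor area 10,900 square feet ≥ 7,900 square feet; serves alcohol for on-premises consumption → Large Premises Registration required.
(j) does not conduct auctions → Auctioneer Registration not required.
(k) floor area 10,900 square feet < 13,700 square feet → Commercial Certificate not required.
(l) years in business 9 > 6; floor area 10,900 square feet ≤ 11,500 square feet → Operating Registration not required.

Annual Registration, Large Premises Registration, Municipal License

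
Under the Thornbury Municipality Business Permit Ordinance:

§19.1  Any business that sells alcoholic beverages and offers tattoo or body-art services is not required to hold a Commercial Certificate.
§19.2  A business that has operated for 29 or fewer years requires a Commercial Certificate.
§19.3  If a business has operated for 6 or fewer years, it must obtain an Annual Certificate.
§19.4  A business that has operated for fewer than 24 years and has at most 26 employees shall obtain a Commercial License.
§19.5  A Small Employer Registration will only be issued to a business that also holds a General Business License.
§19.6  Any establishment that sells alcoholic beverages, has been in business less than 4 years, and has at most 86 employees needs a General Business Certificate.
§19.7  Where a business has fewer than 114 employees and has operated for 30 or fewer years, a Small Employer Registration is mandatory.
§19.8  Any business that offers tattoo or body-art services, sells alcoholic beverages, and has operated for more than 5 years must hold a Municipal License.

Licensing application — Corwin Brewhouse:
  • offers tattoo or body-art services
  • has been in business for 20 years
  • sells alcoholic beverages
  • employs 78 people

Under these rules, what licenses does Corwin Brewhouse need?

§19.1 sells alcoholic beverages; offers tattoo or body-art services → exempt from Commercial Certificate.
§19.2 years in business 20 ≤ 29 → Commercial Certificate required.
§19.3 years in business 20 > 6 → Annual Certificate not required.
§19.4 years in business 20 < 24; employees 78 > 26 → Commercial License not required.
§19.5 Small Employer Registration is required → General Business License also required.
§19.6 sells alcoholic beverages; years in business 20 ≥ 4; employees 78 ≤ 86 → General Business Certificate not required.
§19.7 employees 78 < 114; years in business 20 ≤ 30 → Small Employer Registration required.
§19.8 offers tattoo or body-art services; sells alcoholic beverages; years in business 20 > 5 → Municipal License required.

General Business License, Municipal License, Small Employer Registration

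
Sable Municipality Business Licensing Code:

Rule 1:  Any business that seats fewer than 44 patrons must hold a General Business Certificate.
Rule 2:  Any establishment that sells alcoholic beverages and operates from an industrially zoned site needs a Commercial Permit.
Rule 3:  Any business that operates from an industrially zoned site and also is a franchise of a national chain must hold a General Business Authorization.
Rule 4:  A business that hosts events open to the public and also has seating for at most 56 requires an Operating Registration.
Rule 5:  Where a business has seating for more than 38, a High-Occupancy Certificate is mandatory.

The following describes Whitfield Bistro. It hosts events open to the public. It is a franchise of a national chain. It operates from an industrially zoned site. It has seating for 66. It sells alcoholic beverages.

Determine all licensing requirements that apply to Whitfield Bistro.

Rule 1: seating 66 ≥ 44 → General Business Certificate not required.
Rule 2: sells alcoholic beverages; operates from an industrially zoned site → Commercial Permit required.
Rule 3: operates from an industrially zoned site; is a franchise of a national chain → General Business Authorization required.
Rule 4: hosts events open to the public; seating 66 > 56 → Operating Registration not required.
Rule 5: seating 66 > 38 → High-Occupancy Certificate required.

Commercial Permit, General Business Authorization, High-Occupancy Certificate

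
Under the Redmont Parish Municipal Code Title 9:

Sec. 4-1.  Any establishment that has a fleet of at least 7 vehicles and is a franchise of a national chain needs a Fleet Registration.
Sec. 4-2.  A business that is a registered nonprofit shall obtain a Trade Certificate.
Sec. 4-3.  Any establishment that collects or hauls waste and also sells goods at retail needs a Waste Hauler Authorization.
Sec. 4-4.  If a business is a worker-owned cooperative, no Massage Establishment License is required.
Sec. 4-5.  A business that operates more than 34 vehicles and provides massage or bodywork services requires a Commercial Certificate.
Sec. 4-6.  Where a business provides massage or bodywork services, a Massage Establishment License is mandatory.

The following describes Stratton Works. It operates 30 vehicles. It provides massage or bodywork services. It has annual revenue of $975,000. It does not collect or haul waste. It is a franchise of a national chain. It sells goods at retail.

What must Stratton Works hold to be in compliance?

Sec. 4-1. vehicles 30 ≥ 7; is a franchise of a national chain → Fleet Registration required.
Sec. 4-2. is a franchise of a national chain (not: is a registered nonprofit) → Trade Certificate not required.
Sec. 4-3. does not collect or haul waste; sells goods at retail → Waste Hauler Authorization not required.
Sec. 4-4. is a franchise of a national chain (not: is a worker-owned cooperative) → Massage Establishment License exemption does not apply.
Sec. 4-5. vehicles 30 ≤ 34; provides massage or bodywork services → Commercial Certificate not required.
Sec. 4-6. provides massage or bodywork services → Massage Establishment License required.

Fleet Registration, Massage Establishment License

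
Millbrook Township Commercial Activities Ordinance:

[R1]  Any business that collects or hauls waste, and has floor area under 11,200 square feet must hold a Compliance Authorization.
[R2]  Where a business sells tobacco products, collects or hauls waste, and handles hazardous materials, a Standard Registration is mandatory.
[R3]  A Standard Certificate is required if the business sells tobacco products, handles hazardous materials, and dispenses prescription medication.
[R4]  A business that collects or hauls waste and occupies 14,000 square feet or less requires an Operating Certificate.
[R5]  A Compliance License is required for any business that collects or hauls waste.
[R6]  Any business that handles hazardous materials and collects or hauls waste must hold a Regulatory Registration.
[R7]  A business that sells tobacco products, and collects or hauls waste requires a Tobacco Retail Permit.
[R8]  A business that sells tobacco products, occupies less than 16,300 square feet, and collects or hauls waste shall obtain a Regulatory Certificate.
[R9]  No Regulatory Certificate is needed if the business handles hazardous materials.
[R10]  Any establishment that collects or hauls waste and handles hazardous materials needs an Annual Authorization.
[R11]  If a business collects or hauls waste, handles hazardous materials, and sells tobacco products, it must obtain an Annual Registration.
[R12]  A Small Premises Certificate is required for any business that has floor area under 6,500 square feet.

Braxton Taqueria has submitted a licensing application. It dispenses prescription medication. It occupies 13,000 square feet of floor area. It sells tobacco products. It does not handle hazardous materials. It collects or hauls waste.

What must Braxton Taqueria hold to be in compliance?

Compliance License, Operating Certificate, Regulatory Certificate, Tobacco Retail Permit

[R1] collects or hauls waste; floor area 13,000 square feet ≥ 11,200 square feet → Compliance Authorization not required.
[R2] sells tobacco products; collects or hauls waste; does not handle hazardous materials → Standard Registration not required.
[R3] sells tobacco products; does not handle hazardous materials; dispenses prescription medication → Standard Certificate not required.
[R4] collects or hauls waste; floor area 13,000 square feet ≤ 14,000 square feet → Operating Certificate required.
[R5] collects or hauls waste → Compliance License required.
[R6] does not handle hazardous materials; collects or hauls waste → Regulatory Registration not required.
[R7] sells tobacco products; collects or hauls waste → Tobacco Retail Permit required.
[R8] sells tobacco products; floor area 13,000 square feet < 16,300 square feet; collects or hauls waste → Regulatory Certificate required.
[R9] does not handle hazardous materials → Regulatory Certificate exemption does not apply.
[R10] collects or hauls waste; does not handle hazardous materials → Annual Authorization not required.
[R11] collects or hauls waste; does not handle hazardous materials; sells tobacco products → Annual Registration not required.
[R12] floor area 13,000 square feet ≥ 6,500 square feet → Small Premises Certificate not required.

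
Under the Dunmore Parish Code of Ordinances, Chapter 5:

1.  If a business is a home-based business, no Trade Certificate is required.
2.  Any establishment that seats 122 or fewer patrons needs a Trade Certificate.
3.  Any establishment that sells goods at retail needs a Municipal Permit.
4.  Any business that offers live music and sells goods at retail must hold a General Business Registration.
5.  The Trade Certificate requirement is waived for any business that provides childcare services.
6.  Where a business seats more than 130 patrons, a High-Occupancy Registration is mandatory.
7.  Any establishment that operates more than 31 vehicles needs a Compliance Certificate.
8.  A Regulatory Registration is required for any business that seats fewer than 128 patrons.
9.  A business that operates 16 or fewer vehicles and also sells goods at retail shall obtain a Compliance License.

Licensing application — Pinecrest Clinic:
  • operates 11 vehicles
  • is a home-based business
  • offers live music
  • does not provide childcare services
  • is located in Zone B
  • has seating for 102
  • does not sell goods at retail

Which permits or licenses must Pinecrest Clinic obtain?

1. is a home-based business → exempt from Trade Certificate.
2. seating 102 ≤ 122 → Trade Certificate required.
3. does not sell goods at retail → Municipal Permit not required.
4. offers live music; does not sell goods at retail → General Business Registration not required.
5. does not provide childcare services → Trade Certificate exemption does not apply.
6. seating 102 ≤ 130 → High-Occupancy Registration not required.
7. vehicles 11 ≤ 31 → Compliance Certificate not required.
8. seating 102 < 128 → Regulatory Registration required.
9. vehicles 11 ≤ 16; does not sell goods at retail → Compliance License not required.

Regulatory Registration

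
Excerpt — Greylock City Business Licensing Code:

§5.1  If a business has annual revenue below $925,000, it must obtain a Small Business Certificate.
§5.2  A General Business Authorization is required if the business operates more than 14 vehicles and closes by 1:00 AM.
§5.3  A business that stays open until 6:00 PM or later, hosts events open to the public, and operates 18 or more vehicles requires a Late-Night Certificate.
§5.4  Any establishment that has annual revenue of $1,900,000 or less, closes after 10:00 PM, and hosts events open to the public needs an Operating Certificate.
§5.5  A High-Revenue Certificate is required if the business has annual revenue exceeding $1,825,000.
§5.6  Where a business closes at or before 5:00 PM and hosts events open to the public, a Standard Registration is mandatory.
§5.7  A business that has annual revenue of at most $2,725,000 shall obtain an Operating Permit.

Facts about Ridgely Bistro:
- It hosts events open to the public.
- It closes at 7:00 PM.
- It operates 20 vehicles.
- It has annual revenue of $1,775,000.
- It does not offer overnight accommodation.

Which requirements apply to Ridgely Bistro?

General Business Authorization, Late-Night Certificate, Operating Permit

§5.1 revenue $1,775,000 ≥ $925,000 → Small Business Certificate not required.
§5.2 vehicles 20 > 14; closes 7:00 PM, at/before 1:00 AM → General Business Authorization required.
§5.3 closes 7:00 PM, after 6:00 PM; hosts events open to the public; vehicles 20 ≥ 18 → Late-Night Certificate required.
§5.4 revenue $1,775,000 ≤ $1,900,000; closes 7:00 PM, at/before 10:00 PM; hosts events open to the public → Operating Certificate not required.
§5.5 revenue $1,775,000 ≤ $1,825,000 → High-Revenue Certificate not required.
§5.6 closes 7:00 PM, after 5:00 PM; hosts events open to the public → Standard Registration not required.
§5.7 revenue $1,775,000 ≤ $2,725,000 → Operating Permit required.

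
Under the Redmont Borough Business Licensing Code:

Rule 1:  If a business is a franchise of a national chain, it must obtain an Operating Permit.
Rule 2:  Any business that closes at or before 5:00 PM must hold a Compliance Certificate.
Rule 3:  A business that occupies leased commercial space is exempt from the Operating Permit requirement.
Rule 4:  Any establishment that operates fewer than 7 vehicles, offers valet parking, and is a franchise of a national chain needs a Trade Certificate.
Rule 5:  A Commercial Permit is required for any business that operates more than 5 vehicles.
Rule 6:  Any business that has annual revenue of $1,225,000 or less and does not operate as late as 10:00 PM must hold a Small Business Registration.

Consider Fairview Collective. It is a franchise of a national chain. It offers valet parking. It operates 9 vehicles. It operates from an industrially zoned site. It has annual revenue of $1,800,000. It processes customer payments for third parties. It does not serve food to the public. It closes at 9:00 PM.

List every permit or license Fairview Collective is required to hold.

Commercial Permit, Operating Permit

Rule 1: is a franchise of a national chain → Operating Permit required.
Rule 2: closes 9:00 PM, after 5:00 PM → Compliance Certificate not required.
Rule 3: operates from an industrially zoned site (not: occupies leased commercial space) → Operating Permit exemption does not apply.
Rule 4: vehicles 9 ≥ 7; offers valet parking; is a franchise of a national chain → Trade Certificate not required.
Rule 5: vehicles 9 > 5 → Commercial Permit required.
Rule 6: revenue $1,800,000 > $1,225,000; closes 9:00 PM, at/before 10:00 PM → Small Business Registration not required.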